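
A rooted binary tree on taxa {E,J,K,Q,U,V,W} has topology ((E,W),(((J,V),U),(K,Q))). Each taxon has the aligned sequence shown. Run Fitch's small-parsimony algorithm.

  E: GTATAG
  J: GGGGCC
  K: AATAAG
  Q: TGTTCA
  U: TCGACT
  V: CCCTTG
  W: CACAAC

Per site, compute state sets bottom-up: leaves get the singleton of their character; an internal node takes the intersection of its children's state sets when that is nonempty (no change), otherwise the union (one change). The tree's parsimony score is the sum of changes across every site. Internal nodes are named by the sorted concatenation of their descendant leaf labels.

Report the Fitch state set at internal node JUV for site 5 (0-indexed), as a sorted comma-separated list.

EW@0: {G} ∪ {C} = {C,G} (union, +1)
JV@0: {G} ∪ {C} = {C,G} (union, +1)
JUV@0: {C,G} ∪ {T} = {C,G,T} (union, +1)
KQ@0: {A} ∪ {T} = {A,T} (union, +1)
JKQUV@0: {C,G,T} ∩ {A,T} = {T} (intersection, +0)
EJKQUVW@0: {C,G} ∪ {T} = {C,G,T} (union, +1)
EW@1: {T} ∪ {A} = {A,T} (union, +1)
JV@1: {G} ∪ {C} = {C,G} (union, +1)
JUV@1: {C,G} ∩ {C} = {C} (intersection, +0)
KQ@1: {A} ∪ {G} = {A,G} (union, +1)
JKQUV@1: {C} ∪ {A,G} = {A,C,G} (union, +1)
EJKQUVW@1: {A,T} ∩ {A,C,G} = {A} (intersection, +0)
EW@2: {A} ∪ {C} = {A,C} (union, +1)
JV@2: {G} ∪ {C} = {C,G} (union, +1)
JUV@2: {C,G} ∩ {G} = {G} (intersection, +0)
KQ@2: {T} ∩ {T} = {T} (intersection, +0)
JKQUV@2: {G} ∪ {T} = {G,T} (union, +1)
EJKQUVW@2: {A,C} ∪ {G,T} = {A,C,G,T} (union, +1)
EW@3: {T} ∪ {A} = {A,T} (union, +1)
JV@3: {G} ∪ {T} = {G,T} (union, +1)
JUV@3: {G,T} ∪ {A} = {A,G,T} (union, +1)
KQ@3: {A} ∪ {T} = {A,T} (union, +1)
JKQUV@3: {A,G,T} ∩ {A,T} = {A,T} (intersection, +0)
EJKQUVW@3: {A,T} ∩ {A,T} = {A,T} (intersection, +0)
EW@4: {A} ∩ {A} = {A} (intersection, +0)
JV@4: {C} ∪ {T} = {C,T} (union, +1)
JUV@4: {C,T} ∩ {C} = {C} (intersection, +0)
KQ@4: {A} ∪ {C} = {A,C} (union, +1)
JKQUV@4: {C} ∩ {A,C} = {C} (intersection, +0)
EJKQUVW@4: {A} ∪ {C} = {A,C} (union, +1)
EW@5: {G} ∪ {C} = {C,G} (union, +1)
JV@5: {C} ∪ {G} = {C,G} (union, +1)
JUV@5: {C,G} ∪ {T} = {C,G,T} (union, +1)
KQ@5: {G} ∪ {A} = {A,G} (union, +1)
JKQUV@5: {C,G,T} ∩ {A,G} = {G} (intersection, +0)
EJKQUVW@5: {C,G} ∩ {G} = {G} (intersection, +0)
per-site changes: [5, 4, 4, 4, 3, 4]; total = 24

C,G,T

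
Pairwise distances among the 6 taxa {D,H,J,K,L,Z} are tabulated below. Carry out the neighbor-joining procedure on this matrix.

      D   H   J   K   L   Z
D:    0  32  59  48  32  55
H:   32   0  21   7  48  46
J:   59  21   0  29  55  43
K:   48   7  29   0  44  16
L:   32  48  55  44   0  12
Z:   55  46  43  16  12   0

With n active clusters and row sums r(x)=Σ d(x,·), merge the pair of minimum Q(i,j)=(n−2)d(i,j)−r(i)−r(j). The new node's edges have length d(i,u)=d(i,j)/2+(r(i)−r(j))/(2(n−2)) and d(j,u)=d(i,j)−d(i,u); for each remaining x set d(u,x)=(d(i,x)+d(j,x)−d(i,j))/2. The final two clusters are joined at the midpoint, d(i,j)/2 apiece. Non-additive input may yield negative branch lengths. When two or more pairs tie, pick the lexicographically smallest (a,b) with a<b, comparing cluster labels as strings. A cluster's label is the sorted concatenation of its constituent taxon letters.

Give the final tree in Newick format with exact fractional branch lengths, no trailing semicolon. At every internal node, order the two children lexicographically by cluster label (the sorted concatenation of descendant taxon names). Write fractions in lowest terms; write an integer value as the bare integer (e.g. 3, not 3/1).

((((D:287/12,(L:67/8,Z:29/8):163/12):97/8,K:41/8):19/8,H:11/8):157/16,J:157/16)

iteration 1: select L,Z (d=12, Q=-315); attach at lengths (67/8, 29/8); label the merged cluster LZ
  updated: d(D,LZ)=75/2, d(H,LZ)=41, d(J,LZ)=43, d(K,LZ)=24
iteration 2: select D,LZ (d=75/2, Q=-419/2); attach at lengths (287/12, 163/12); label the merged cluster DLZ
  updated: d(DLZ,H)=71/4, d(DLZ,J)=129/4, d(DLZ,K)=69/4
iteration 3: select DLZ,K (d=69/4, Q=-86); attach at lengths (97/8, 41/8); label the merged cluster DKLZ
  updated: d(DKLZ,H)=15/4, d(DKLZ,J)=22
iteration 4: select DKLZ,H (d=15/4, Q=-187/4); attach at lengths (19/8, 11/8); label the merged cluster DHKLZ
  updated: d(DHKLZ,J)=157/8
iteration 5: select DHKLZ,J (d=157/8); attach at lengths (157/16, 157/16); label the merged cluster DHJKLZ
final tree: ((((D:287/12,(L:67/8,Z:29/8):163/12):97/8,K:41/8):19/8,H:11/8):157/16,J:157/16)
total length: 721/8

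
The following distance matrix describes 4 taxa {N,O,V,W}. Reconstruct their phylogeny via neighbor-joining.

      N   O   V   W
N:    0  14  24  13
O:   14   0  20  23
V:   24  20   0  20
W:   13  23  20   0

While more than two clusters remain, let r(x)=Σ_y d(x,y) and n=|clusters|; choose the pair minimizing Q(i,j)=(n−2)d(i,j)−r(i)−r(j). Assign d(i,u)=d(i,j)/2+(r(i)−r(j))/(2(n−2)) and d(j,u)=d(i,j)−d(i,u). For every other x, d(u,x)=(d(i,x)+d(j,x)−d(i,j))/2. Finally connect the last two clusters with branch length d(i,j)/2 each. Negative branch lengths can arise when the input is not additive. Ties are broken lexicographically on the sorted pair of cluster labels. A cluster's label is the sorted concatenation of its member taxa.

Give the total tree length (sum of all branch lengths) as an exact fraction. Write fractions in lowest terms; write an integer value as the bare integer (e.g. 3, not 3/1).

step 1: merge (N,W) at d=13, Q=-81; branch lengths N→21/4, W→31/4; new cluster NW
  updated: d(NW,O)=12, d(NW,V)=31/2
step 2: merge (NW,O) at d=12, Q=-95/2; branch lengths NW→15/4, O→33/4; new cluster NOW
  updated: d(NOW,V)=47/4
step 3: merge (NOW,V) at d=47/4; branch lengths NOW→47/8, V→47/8; new cluster NOVW
final tree: (((N:21/4,W:31/4):15/4,O:33/4):47/8,V:47/8)
total length: 147/4

147/4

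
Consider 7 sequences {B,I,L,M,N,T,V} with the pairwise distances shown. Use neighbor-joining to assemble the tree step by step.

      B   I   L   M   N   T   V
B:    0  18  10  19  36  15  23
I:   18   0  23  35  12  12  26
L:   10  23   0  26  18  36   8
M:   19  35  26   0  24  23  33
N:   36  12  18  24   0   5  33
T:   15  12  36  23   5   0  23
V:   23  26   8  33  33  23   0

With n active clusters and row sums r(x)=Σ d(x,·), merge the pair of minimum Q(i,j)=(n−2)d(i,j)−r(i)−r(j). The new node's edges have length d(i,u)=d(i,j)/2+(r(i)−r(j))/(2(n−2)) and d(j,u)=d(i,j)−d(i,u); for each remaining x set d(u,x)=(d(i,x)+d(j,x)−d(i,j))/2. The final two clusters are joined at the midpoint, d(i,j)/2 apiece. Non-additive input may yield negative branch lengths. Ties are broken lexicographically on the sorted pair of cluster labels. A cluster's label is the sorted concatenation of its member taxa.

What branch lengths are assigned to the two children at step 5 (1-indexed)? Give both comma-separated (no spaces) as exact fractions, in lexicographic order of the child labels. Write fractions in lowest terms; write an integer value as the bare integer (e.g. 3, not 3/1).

1. join L+V (d=8, Q=-227) ⇒ LV; edges |L|=3/2, |V|=13/2
  updated: d(B,LV)=25/2, d(I,LV)=41/2, d(LV,M)=51/2, d(LV,N)=43/2, d(LV,T)=51/2
2. join N+T (d=5, Q=-159) ⇒ NT; edges |N|=19/4, |T|=1/4
  updated: d(B,NT)=23, d(I,NT)=19/2, d(LV,NT)=21, d(M,NT)=21
3. join I+NT (d=19/2, Q=-129) ⇒ INT; edges |I|=37/6, |NT|=10/3
  updated: d(B,INT)=63/4, d(INT,LV)=16, d(INT,M)=93/4
4. join B+M (d=19, Q=-77) ⇒ BM; edges |B|=35/8, |M|=117/8
  updated: d(BM,INT)=10, d(BM,LV)=19/2
5. join BM+INT (d=10, Q=-71/2) ⇒ BIMNT; edges |BM|=7/4, |INT|=33/4
  updated: d(BIMNT,LV)=31/4
6. join BIMNT+LV (d=31/4) ⇒ BILMNTV; edges |BIMNT|=31/8, |LV|=31/8
final tree: (((B:35/8,M:117/8):7/4,(I:37/6,(N:19/4,T:1/4):10/3):33/4):31/8,(L:3/2,V:13/2):31/8)
total length: 237/4

7/4,33/4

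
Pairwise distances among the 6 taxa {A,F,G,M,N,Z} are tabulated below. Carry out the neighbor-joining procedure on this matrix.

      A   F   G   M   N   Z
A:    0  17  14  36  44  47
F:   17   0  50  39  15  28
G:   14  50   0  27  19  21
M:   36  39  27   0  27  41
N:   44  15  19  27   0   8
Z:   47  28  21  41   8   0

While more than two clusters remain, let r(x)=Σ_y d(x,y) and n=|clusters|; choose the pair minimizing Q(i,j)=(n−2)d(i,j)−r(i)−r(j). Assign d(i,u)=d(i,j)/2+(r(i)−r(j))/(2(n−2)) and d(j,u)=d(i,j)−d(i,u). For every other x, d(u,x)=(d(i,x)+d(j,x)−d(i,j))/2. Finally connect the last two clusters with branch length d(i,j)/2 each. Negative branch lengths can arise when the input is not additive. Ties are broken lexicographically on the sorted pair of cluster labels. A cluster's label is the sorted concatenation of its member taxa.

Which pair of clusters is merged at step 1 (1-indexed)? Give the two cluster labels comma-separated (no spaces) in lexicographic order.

iteration 1: select A,F (d=17, Q=-239); attach at lengths (77/8, 59/8); label the merged cluster AF
  updated: d(AF,G)=47/2, d(AF,M)=29, d(AF,N)=21, d(AF,Z)=29
iteration 2: select N,Z (d=8, Q=-150); attach at lengths (0, 8); label the merged cluster NZ
  updated: d(AF,NZ)=21, d(G,NZ)=16, d(M,NZ)=30
iteration 3: select AF,M (d=29, Q=-203/2); attach at lengths (91/8, 141/8); label the merged cluster AFM
  updated: d(AFM,G)=43/4, d(AFM,NZ)=11
iteration 4: select AFM,G (d=43/4, Q=-151/4); attach at lengths (23/8, 63/8); label the merged cluster AFGM
  updated: d(AFGM,NZ)=65/8
iteration 5: select AFGM,NZ (d=65/8); attach at lengths (65/16, 65/16); label the merged cluster AFGMNZ
final tree: ((((A:77/8,F:59/8):91/8,M:141/8):23/8,G:63/8):65/16,(N:0,Z:8):65/16)
total length: 583/8

A,F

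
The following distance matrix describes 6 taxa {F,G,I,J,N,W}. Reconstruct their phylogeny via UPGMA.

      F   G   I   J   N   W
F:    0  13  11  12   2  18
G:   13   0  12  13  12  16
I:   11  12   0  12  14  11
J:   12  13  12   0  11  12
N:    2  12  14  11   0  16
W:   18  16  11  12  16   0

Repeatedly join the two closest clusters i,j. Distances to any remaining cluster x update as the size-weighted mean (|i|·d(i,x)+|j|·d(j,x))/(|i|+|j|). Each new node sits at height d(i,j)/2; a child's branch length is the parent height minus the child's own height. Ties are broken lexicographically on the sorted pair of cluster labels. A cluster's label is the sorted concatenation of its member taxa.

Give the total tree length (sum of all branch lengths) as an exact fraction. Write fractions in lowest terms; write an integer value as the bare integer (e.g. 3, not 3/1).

779/24

1. join F+N (d=2) ⇒ FN; edges |F|=1, |N|=1
  updated: d(FN,G)=25/2, d(FN,I)=25/2, d(FN,J)=23/2, d(FN,W)=17
2. join I+W (d=11) ⇒ IW; edges |I|=11/2, |W|=11/2
  updated: d(FN,IW)=59/4, d(G,IW)=14, d(IW,J)=12
3. join FN+J (d=23/2) ⇒ FJN; edges |FN|=19/4, |J|=23/4
  updated: d(FJN,G)=38/3, d(FJN,IW)=83/6
4. join FJN+G (d=38/3) ⇒ FGJN; edges |FJN|=7/12, |G|=19/3
  updated: d(FGJN,IW)=111/8
5. join FGJN+IW (d=111/8) ⇒ FGIJNW; edges |FGJN|=29/48, |IW|=23/16
final tree: ((((F:1,N:1):19/4,J:23/4):7/12,G:19/3):29/48,(I:11/2,W:11/2):23/16)
total length: 779/24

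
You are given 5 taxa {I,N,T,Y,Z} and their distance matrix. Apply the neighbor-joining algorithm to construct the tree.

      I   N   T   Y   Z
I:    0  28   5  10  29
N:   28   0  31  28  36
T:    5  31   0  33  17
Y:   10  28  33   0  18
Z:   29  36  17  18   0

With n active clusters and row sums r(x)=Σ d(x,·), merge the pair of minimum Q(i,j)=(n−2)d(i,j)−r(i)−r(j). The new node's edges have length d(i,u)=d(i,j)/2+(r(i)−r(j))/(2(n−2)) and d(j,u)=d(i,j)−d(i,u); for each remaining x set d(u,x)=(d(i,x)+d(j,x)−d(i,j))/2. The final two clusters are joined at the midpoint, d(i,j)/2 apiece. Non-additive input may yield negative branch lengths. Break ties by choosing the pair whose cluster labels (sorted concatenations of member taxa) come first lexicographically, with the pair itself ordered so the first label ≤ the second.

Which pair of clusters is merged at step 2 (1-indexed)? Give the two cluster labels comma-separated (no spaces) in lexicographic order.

1. join I+T (d=5, Q=-143) ⇒ IT; edges |I|=1/6, |T|=29/6
  updated: d(IT,N)=27, d(IT,Y)=19, d(IT,Z)=41/2
2. join IT+N (d=27, Q=-207/2) ⇒ INT; edges |IT|=59/8, |N|=157/8
  updated: d(INT,Y)=10, d(INT,Z)=59/4
3. join INT+Y (d=10, Q=-171/4) ⇒ INTY; edges |INT|=27/8, |Y|=53/8
  updated: d(INTY,Z)=91/8
4. join INTY+Z (d=91/8) ⇒ INTYZ; edges |INTY|=91/16, |Z|=91/16
final tree: ((((I:1/6,T:29/6):59/8,N:157/8):27/8,Y:53/8):91/16,Z:91/16)
total length: 427/8

IT,N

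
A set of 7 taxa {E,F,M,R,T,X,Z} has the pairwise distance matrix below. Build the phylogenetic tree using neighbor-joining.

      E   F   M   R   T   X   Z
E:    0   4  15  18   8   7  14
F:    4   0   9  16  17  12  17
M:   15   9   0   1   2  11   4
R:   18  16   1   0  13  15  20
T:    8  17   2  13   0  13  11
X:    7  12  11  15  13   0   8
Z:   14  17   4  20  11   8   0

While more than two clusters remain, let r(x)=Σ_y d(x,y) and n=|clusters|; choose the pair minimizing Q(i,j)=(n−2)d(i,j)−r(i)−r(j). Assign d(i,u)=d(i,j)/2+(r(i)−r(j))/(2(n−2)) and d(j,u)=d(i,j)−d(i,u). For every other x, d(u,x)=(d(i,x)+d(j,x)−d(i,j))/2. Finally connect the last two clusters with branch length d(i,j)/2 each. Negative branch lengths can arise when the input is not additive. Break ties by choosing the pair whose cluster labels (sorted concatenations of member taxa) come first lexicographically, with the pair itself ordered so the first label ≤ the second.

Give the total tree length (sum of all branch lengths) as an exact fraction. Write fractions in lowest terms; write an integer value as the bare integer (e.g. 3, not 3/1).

117/4

step 1: merge (E,F) at d=4, Q=-121; branch lengths E→11/10, F→29/10; new cluster EF
  updated: d(EF,M)=10, d(EF,R)=15, d(EF,T)=21/2, d(EF,X)=15/2, d(EF,Z)=27/2
step 2: merge (M,R) at d=1, Q=-88; branch lengths M→-4, R→5; new cluster MR
  updated: d(EF,MR)=12, d(MR,T)=7, d(MR,X)=25/2, d(MR,Z)=23/2
step 3: merge (MR,T) at d=7, Q=-127/2; branch lengths MR→15/4, T→13/4; new cluster MRT
  updated: d(EF,MRT)=31/4, d(MRT,X)=37/4, d(MRT,Z)=31/4
step 4: merge (EF,X) at d=15/2, Q=-77/2; branch lengths EF→19/4, X→11/4; new cluster EFX
  updated: d(EFX,MRT)=19/4, d(EFX,Z)=7
step 5: merge (EFX,MRT) at d=19/4, Q=-39/2; branch lengths EFX→2, MRT→11/4; new cluster EFMRTX
  updated: d(EFMRTX,Z)=5
step 6: merge (EFMRTX,Z) at d=5; branch lengths EFMRTX→5/2, Z→5/2; new cluster EFMRTXZ
final tree: ((((E:11/10,F:29/10):19/4,X:11/4):2,((M:-4,R:5):15/4,T:13/4):11/4):5/2,Z:5/2)
total length: 117/4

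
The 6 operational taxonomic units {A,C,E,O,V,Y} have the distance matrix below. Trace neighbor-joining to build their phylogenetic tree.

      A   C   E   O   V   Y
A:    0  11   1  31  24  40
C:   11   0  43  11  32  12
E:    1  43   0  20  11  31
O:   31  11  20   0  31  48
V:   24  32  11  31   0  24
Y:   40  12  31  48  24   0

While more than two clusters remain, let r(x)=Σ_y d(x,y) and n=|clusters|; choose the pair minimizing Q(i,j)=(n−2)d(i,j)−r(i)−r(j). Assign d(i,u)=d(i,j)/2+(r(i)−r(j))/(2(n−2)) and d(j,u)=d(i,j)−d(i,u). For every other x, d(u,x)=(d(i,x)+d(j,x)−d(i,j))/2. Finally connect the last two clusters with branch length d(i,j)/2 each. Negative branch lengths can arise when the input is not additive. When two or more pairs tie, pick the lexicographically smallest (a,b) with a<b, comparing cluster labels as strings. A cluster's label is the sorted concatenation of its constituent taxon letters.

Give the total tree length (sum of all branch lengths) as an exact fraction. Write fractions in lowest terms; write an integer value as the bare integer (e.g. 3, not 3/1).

943/16

iteration 1: select C,Y (d=12, Q=-216); attach at lengths (1/4, 47/4); label the merged cluster CY
  updated: d(A,CY)=39/2, d(CY,E)=31, d(CY,O)=47/2, d(CY,V)=22
iteration 2: select A,E (d=1, Q=-271/2); attach at lengths (31/12, -19/12); label the merged cluster AE
  updated: d(AE,CY)=99/4, d(AE,O)=25, d(AE,V)=17
iteration 3: select AE,V (d=17, Q=-411/4); attach at lengths (123/16, 149/16); label the merged cluster AEV
  updated: d(AEV,CY)=119/8, d(AEV,O)=39/2
iteration 4: select AEV,CY (d=119/8, Q=-463/8); attach at lengths (87/16, 151/16); label the merged cluster ACEVY
  updated: d(ACEVY,O)=225/16
iteration 5: select ACEVY,O (d=225/16); attach at lengths (225/32, 225/32); label the merged cluster ACEOVY
final tree: ((((A:31/12,E:-19/12):123/16,V:149/16):87/16,(C:1/4,Y:47/4):151/16):225/32,O:225/32)
total length: 943/16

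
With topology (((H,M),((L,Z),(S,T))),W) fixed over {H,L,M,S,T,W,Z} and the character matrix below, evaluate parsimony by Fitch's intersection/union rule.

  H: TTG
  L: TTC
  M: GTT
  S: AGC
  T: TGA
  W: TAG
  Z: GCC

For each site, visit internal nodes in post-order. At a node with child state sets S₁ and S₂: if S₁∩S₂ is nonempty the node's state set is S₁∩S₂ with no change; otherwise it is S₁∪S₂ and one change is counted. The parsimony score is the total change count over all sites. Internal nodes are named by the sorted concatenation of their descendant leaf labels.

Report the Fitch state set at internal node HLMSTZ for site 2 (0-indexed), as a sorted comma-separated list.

C,G,T

[col 0] HM: children H:{T}, M:{G} ∪→ {G,T}; cost 1
[col 0] LZ: children L:{T}, Z:{G} ∪→ {G,T}; cost 1
[col 0] ST: children S:{A}, T:{T} ∪→ {A,T}; cost 1
[col 0] LSTZ: children LZ:{G,T}, ST:{A,T} ∩→ {T}; cost 0
[col 0] HLMSTZ: children HM:{G,T}, LSTZ:{T} ∩→ {T}; cost 0
[col 0] HLMSTWZ: children HLMSTZ:{T}, W:{T} ∩→ {T}; cost 0
[col 1] HM: children H:{T}, M:{T} ∩→ {T}; cost 0
[col 1] LZ: children L:{T}, Z:{C} ∪→ {C,T}; cost 1
[col 1] ST: children S:{G}, T:{G} ∩→ {G}; cost 0
[col 1] LSTZ: children LZ:{C,T}, ST:{G} ∪→ {C,G,T}; cost 1
[col 1] HLMSTZ: children HM:{T}, LSTZ:{C,G,T} ∩→ {T}; cost 0
[col 1] HLMSTWZ: children HLMSTZ:{T}, W:{A} ∪→ {A,T}; cost 1
[col 2] HM: children H:{G}, M:{T} ∪→ {G,T}; cost 1
[col 2] LZ: children L:{C}, Z:{C} ∩→ {C}; cost 0
[col 2] ST: children S:{C}, T:{A} ∪→ {A,C}; cost 1
[col 2] LSTZ: children LZ:{C}, ST:{A,C} ∩→ {C}; cost 0
[col 2] HLMSTZ: children HM:{G,T}, LSTZ:{C} ∪→ {C,G,T}; cost 1
[col 2] HLMSTWZ: children HLMSTZ:{C,G,T}, W:{G} ∩→ {G}; cost 0
per-site changes: [3, 3, 3]; total = 9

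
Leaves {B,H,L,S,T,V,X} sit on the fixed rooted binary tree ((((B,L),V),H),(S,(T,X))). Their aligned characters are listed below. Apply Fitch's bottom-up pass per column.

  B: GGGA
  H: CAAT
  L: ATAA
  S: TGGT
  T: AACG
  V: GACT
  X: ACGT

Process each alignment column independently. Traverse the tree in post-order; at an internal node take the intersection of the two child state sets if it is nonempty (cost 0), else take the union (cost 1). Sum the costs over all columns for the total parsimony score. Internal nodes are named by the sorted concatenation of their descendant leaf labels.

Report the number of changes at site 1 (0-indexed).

4

[col 0] BL: children B:{G}, L:{A} ∪→ {A,G}; cost 1
[col 0] BLV: children BL:{A,G}, V:{G} ∩→ {G}; cost 0
[col 0] BHLV: children BLV:{G}, H:{C} ∪→ {C,G}; cost 1
[col 0] TX: children T:{A}, X:{A} ∩→ {A}; cost 0
[col 0] STX: children S:{T}, TX:{A} ∪→ {A,T}; cost 1
[col 0] BHLSTVX: children BHLV:{C,G}, STX:{A,T} ∪→ {A,C,G,T}; cost 1
[col 1] BL: children B:{G}, L:{T} ∪→ {G,T}; cost 1
[col 1] BLV: children BL:{G,T}, V:{A} ∪→ {A,G,T}; cost 1
[col 1] BHLV: children BLV:{A,G,T}, H:{A} ∩→ {A}; cost 0
[col 1] TX: children T:{A}, X:{C} ∪→ {A,C}; cost 1
[col 1] STX: children S:{G}, TX:{A,C} ∪→ {A,C,G}; cost 1
[col 1] BHLSTVX: children BHLV:{A}, STX:{A,C,G} ∩→ {A}; cost 0
[col 2] BL: children B:{G}, L:{A} ∪→ {A,G}; cost 1
[col 2] BLV: children BL:{A,G}, V:{C} ∪→ {A,C,G}; cost 1
[col 2] BHLV: children BLV:{A,C,G}, H:{A} ∩→ {A}; cost 0
[col 2] TX: children T:{C}, X:{G} ∪→ {C,G}; cost 1
[col 2] STX: children S:{G}, TX:{C,G} ∩→ {G}; cost 0
[col 2] BHLSTVX: children BHLV:{A}, STX:{G} ∪→ {A,G}; cost 1
[col 3] BL: children B:{A}, L:{A} ∩→ {A}; cost 0
[col 3] BLV: children BL:{A}, V:{T} ∪→ {A,T}; cost 1
[col 3] BHLV: children BLV:{A,T}, H:{T} ∩→ {T}; cost 0
[col 3] TX: children T:{G}, X:{T} ∪→ {G,T}; cost 1
[col 3] STX: children S:{T}, TX:{G,T} ∩→ {T}; cost 0
[col 3] BHLSTVX: children BHLV:{T}, STX:{T} ∩→ {T}; cost 0
per-site changes: [4, 4, 4, 2]; total = 14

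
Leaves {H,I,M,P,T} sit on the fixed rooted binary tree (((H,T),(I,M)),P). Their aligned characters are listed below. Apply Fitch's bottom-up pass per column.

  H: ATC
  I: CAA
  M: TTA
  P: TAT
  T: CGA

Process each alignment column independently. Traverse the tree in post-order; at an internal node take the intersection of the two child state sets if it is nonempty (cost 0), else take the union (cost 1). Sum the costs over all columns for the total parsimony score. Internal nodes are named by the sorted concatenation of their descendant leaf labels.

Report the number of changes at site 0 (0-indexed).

3

HT@0: {A} ∪ {C} = {A,C} (union, +1)
IM@0: {C} ∪ {T} = {C,T} (union, +1)
HIMT@0: {A,C} ∩ {C,T} = {C} (intersection, +0)
HIMPT@0: {C} ∪ {T} = {C,T} (union, +1)
HT@1: {T} ∪ {G} = {G,T} (union, +1)
IM@1: {A} ∪ {T} = {A,T} (union, +1)
HIMT@1: {G,T} ∩ {A,T} = {T} (intersection, +0)
HIMPT@1: {T} ∪ {A} = {A,T} (union, +1)
HT@2: {C} ∪ {A} = {A,C} (union, +1)
IM@2: {A} ∩ {A} = {A} (intersection, +0)
HIMT@2: {A,C} ∩ {A} = {A} (intersection, +0)
HIMPT@2: {A} ∪ {T} = {A,T} (union, +1)
per-site changes: [3, 3, 2]; total = 8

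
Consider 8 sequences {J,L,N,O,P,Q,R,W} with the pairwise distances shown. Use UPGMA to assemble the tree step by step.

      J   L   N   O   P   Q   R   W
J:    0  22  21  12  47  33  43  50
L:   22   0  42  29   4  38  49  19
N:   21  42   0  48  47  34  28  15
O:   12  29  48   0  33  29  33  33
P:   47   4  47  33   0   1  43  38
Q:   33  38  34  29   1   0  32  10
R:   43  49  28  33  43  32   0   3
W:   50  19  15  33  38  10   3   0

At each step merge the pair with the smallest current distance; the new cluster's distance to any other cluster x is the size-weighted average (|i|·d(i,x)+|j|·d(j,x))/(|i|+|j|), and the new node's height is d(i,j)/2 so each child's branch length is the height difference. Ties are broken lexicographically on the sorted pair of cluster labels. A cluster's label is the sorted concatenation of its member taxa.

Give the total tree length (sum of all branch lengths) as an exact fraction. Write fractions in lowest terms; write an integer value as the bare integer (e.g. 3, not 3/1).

step 1: merge (P,Q) at d=1; branch lengths P→1/2, Q→1/2; new cluster PQ
  updated: d(J,PQ)=40, d(L,PQ)=21, d(N,PQ)=81/2, d(O,PQ)=31, d(PQ,R)=75/2, d(PQ,W)=24
step 2: merge (R,W) at d=3; branch lengths R→3/2, W→3/2; new cluster RW
  updated: d(J,RW)=93/2, d(L,RW)=34, d(N,RW)=43/2, d(O,RW)=33, d(PQ,RW)=123/4
step 3: merge (J,O) at d=12; branch lengths J→6, O→6; new cluster JO
  updated: d(JO,L)=51/2, d(JO,N)=69/2, d(JO,PQ)=71/2, d(JO,RW)=159/4
step 4: merge (L,PQ) at d=21; branch lengths L→21/2, PQ→10; new cluster LPQ
  updated: d(JO,LPQ)=193/6, d(LPQ,N)=41, d(LPQ,RW)=191/6
step 5: merge (N,RW) at d=43/2; branch lengths N→43/4, RW→37/4; new cluster NRW
  updated: d(JO,NRW)=38, d(LPQ,NRW)=314/9
step 6: merge (JO,LPQ) at d=193/6; branch lengths JO→121/12, LPQ→67/12; new cluster JLOPQ
  updated: d(JLOPQ,NRW)=542/15
step 7: merge (JLOPQ,NRW) at d=542/15; branch lengths JLOPQ→119/60, NRW→439/60; new cluster JLNOPQRW
final tree: (((J:6,O:6):121/12,(L:21/2,(P:1/2,Q:1/2):10):67/12):119/60,(N:43/4,(R:3/2,W:3/2):37/4):439/60)
total length: 1222/15

1222/15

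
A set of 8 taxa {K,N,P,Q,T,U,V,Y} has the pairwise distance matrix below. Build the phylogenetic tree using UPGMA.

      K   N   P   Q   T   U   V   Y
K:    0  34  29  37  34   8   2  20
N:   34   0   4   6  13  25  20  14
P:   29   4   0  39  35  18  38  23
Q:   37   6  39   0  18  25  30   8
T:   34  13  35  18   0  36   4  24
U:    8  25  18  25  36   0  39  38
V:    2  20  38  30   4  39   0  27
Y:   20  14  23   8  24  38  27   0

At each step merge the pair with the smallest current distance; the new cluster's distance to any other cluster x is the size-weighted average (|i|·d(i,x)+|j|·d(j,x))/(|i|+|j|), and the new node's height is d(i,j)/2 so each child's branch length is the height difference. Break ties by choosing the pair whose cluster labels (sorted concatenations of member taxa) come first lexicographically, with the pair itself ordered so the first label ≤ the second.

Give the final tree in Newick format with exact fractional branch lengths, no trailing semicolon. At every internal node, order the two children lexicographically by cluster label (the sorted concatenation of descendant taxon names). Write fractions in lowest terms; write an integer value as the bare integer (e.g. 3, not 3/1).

(((K:1,V:1):17/2,T:19/2):41/10,(((N:2,P:2):33/4,(Q:4,Y:4):25/4):3,U:53/4):7/20)

1. join K+V (d=2) ⇒ KV; edges |K|=1, |V|=1
  updated: d(KV,N)=27, d(KV,P)=67/2, d(KV,Q)=67/2, d(KV,T)=19, d(KV,U)=47/2, d(KV,Y)=47/2
2. join N+P (d=4) ⇒ NP; edges |N|=2, |P|=2
  updated: d(KV,NP)=121/4, d(NP,Q)=45/2, d(NP,T)=24, d(NP,U)=43/2, d(NP,Y)=37/2
3. join Q+Y (d=8) ⇒ QY; edges |Q|=4, |Y|=4
  updated: d(KV,QY)=57/2, d(NP,QY)=41/2, d(QY,T)=21, d(QY,U)=63/2
4. join KV+T (d=19) ⇒ KTV; edges |KV|=17/2, |T|=19/2
  updated: d(KTV,NP)=169/6, d(KTV,QY)=26, d(KTV,U)=83/3
5. join NP+QY (d=41/2) ⇒ NPQY; edges |NP|=33/4, |QY|=25/4
  updated: d(KTV,NPQY)=325/12, d(NPQY,U)=53/2
6. join NPQY+U (d=53/2) ⇒ NPQUY; edges |NPQY|=3, |U|=53/4
  updated: d(KTV,NPQUY)=136/5
7. join KTV+NPQUY (d=136/5) ⇒ KNPQTUVY; edges |KTV|=41/10, |NPQUY|=7/20
final tree: (((K:1,V:1):17/2,T:19/2):41/10,(((N:2,P:2):33/4,(Q:4,Y:4):25/4):3,U:53/4):7/20)
total length: 336/5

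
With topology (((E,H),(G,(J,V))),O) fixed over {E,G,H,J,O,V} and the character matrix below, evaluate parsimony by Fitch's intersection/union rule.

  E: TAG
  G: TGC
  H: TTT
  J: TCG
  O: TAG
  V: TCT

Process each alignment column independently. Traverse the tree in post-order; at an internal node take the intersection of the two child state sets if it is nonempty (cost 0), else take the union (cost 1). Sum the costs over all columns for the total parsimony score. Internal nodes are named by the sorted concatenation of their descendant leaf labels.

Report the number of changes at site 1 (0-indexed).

EH@0: {T} ∩ {T} = {T} (intersection, +0)
JV@0: {T} ∩ {T} = {T} (intersection, +0)
GJV@0: {T} ∩ {T} = {T} (intersection, +0)
EGHJV@0: {T} ∩ {T} = {T} (intersection, +0)
EGHJOV@0: {T} ∩ {T} = {T} (intersection, +0)
EH@1: {A} ∪ {T} = {A,T} (union, +1)
JV@1: {C} ∩ {C} = {C} (intersection, +0)
GJV@1: {G} ∪ {C} = {C,G} (union, +1)
EGHJV@1: {A,T} ∪ {C,G} = {A,C,G,T} (union, +1)
EGHJOV@1: {A,C,G,T} ∩ {A} = {A} (intersection, +0)
EH@2: {G} ∪ {T} = {G,T} (union, +1)
JV@2: {G} ∪ {T} = {G,T} (union, +1)
GJV@2: {C} ∪ {G,T} = {C,G,T} (union, +1)
EGHJV@2: {G,T} ∩ {C,G,T} = {G,T} (intersection, +0)
EGHJOV@2: {G,T} ∩ {G} = {G} (intersection, +0)
per-site changes: [0, 3, 3]; total = 6

3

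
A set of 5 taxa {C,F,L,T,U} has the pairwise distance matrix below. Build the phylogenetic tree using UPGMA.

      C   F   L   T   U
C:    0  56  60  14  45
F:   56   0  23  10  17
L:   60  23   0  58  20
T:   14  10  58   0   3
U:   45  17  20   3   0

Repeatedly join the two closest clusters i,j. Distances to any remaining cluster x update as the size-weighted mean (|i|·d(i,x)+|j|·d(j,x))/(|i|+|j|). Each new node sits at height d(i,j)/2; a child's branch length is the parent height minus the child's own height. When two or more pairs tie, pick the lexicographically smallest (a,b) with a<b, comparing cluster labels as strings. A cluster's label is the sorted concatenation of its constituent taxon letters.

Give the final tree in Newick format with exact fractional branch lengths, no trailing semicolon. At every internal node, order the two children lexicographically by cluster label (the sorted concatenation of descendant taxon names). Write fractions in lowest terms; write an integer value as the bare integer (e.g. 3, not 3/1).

(C:175/8,((F:27/4,(T:3/2,U:3/2):21/4):121/12,L:101/6):121/24)

1. join T+U (d=3) ⇒ TU; edges |T|=3/2, |U|=3/2
  updated: d(C,TU)=59/2, d(F,TU)=27/2, d(L,TU)=39
2. join F+TU (d=27/2) ⇒ FTU; edges |F|=27/4, |TU|=21/4
  updated: d(C,FTU)=115/3, d(FTU,L)=101/3
3. join FTU+L (d=101/3) ⇒ FLTU; edges |FTU|=121/12, |L|=101/6
  updated: d(C,FLTU)=175/4
4. join C+FLTU (d=175/4) ⇒ CFLTU; edges |C|=175/8, |FLTU|=121/24
final tree: (C:175/8,((F:27/4,(T:3/2,U:3/2):21/4):121/12,L:101/6):121/24)
total length: 413/6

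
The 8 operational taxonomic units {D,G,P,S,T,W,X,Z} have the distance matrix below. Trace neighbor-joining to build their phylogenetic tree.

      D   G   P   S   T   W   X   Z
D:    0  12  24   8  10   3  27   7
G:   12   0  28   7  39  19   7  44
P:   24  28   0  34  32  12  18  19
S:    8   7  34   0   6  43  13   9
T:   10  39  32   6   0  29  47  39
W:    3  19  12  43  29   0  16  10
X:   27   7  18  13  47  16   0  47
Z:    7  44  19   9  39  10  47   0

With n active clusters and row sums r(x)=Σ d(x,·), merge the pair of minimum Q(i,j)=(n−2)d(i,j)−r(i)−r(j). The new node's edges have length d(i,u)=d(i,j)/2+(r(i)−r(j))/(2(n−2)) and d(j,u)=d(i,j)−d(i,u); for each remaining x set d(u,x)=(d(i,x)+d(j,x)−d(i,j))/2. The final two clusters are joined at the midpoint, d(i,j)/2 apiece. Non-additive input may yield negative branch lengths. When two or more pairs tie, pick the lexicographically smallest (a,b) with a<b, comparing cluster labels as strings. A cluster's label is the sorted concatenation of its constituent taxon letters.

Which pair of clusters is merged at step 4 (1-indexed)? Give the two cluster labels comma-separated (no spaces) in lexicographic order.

iteration 1: select G,X (d=7, Q=-289); attach at lengths (23/12, 61/12); label the merged cluster GX
  updated: d(D,GX)=16, d(GX,P)=39/2, d(GX,S)=13/2, d(GX,T)=79/2, d(GX,W)=14, d(GX,Z)=42
iteration 2: select S,T (d=6, Q=-232); attach at lengths (-19/10, 79/10); label the merged cluster ST
  updated: d(D,ST)=6, d(GX,ST)=20, d(P,ST)=30, d(ST,W)=33, d(ST,Z)=21
iteration 3: select D,ST (d=6, Q=-142); attach at lengths (-15/4, 39/4); label the merged cluster DST
  updated: d(DST,GX)=15, d(DST,P)=24, d(DST,W)=15, d(DST,Z)=11
iteration 4: select DST,Z (d=11, Q=-114); attach at lengths (8/3, 25/3); label the merged cluster DSTZ
  updated: d(DSTZ,GX)=23, d(DSTZ,P)=16, d(DSTZ,W)=7
iteration 5: select DSTZ,W (d=7, Q=-65); attach at lengths (27/4, 1/4); label the merged cluster DSTWZ
  updated: d(DSTWZ,GX)=15, d(DSTWZ,P)=21/2
iteration 6: select DSTWZ,GX (d=15, Q=-45); attach at lengths (3, 12); label the merged cluster DGSTWXZ
  updated: d(DGSTWXZ,P)=15/2
iteration 7: select DGSTWXZ,P (d=15/2); attach at lengths (15/4, 15/4); label the merged cluster DGPSTWXZ
final tree: (((((D:-15/4,(S:-19/10,T:79/10):39/4):8/3,Z:25/3):27/4,W:1/4):3,(G:23/12,X:61/12):12):15/4,P:15/4)
total length: 119/2

DST,Z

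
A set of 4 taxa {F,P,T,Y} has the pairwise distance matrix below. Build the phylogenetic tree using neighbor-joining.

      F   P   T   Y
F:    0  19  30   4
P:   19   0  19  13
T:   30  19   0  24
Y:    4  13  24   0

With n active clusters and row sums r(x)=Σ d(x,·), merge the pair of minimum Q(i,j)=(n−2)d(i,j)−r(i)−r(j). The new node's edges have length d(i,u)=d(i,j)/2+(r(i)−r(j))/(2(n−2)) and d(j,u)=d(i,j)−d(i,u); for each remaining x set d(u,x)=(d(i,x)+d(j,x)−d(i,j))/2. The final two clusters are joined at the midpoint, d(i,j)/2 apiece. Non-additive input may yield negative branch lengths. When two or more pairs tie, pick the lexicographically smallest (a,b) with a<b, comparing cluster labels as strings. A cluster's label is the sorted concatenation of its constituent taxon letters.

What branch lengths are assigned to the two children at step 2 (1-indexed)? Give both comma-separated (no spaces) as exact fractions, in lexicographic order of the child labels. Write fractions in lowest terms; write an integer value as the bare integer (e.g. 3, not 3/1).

10,4

1. join F+Y (d=4, Q=-86) ⇒ FY; edges |F|=5, |Y|=-1
  updated: d(FY,P)=14, d(FY,T)=25
2. join FY+P (d=14, Q=-58) ⇒ FPY; edges |FY|=10, |P|=4
  updated: d(FPY,T)=15
3. join FPY+T (d=15) ⇒ FPTY; edges |FPY|=15/2, |T|=15/2
final tree: (((F:5,Y:-1):10,P:4):15/2,T:15/2)
total length: 33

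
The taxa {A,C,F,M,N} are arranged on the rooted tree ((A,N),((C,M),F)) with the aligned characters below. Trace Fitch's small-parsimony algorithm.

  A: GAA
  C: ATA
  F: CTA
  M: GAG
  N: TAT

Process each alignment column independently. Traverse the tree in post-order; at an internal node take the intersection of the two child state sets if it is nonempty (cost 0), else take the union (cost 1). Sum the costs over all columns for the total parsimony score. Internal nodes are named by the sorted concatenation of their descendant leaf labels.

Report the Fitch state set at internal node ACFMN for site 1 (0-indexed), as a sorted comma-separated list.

[col 0] AN: children A:{G}, N:{T} ∪→ {G,T}; cost 1
[col 0] CM: children C:{A}, M:{G} ∪→ {A,G}; cost 1
[col 0] CFM: children CM:{A,G}, F:{C} ∪→ {A,C,G}; cost 1
[col 0] ACFMN: children AN:{G,T}, CFM:{A,C,G} ∩→ {G}; cost 0
[col 1] AN: children A:{A}, N:{A} ∩→ {A}; cost 0
[col 1] CM: children C:{T}, M:{A} ∪→ {A,T}; cost 1
[col 1] CFM: children CM:{A,T}, F:{T} ∩→ {T}; cost 0
[col 1] ACFMN: children AN:{A}, CFM:{T} ∪→ {A,T}; cost 1
[col 2] AN: children A:{A}, N:{T} ∪→ {A,T}; cost 1
[col 2] CM: children C:{A}, M:{G} ∪→ {A,G}; cost 1
[col 2] CFM: children CM:{A,G}, F:{A} ∩→ {A}; cost 0
[col 2] ACFMN: children AN:{A,T}, CFM:{A} ∩→ {A}; cost 0
per-site changes: [3, 2, 2]; total = 7

A,T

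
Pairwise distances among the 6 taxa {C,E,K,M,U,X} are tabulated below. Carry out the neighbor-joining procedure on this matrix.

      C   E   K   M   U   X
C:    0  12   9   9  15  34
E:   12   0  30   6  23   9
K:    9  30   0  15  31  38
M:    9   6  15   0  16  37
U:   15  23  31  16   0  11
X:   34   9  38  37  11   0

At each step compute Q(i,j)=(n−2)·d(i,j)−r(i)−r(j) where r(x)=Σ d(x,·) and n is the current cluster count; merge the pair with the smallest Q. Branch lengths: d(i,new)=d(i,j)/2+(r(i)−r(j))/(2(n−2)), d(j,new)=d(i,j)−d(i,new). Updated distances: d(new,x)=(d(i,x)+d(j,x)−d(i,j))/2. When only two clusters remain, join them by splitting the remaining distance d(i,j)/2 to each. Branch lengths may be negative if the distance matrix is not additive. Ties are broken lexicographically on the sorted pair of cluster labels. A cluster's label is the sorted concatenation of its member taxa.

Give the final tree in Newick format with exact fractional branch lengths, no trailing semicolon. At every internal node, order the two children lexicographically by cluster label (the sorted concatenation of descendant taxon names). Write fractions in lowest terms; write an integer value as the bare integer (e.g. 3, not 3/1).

1. join U+X (d=11, Q=-181) ⇒ UX; edges |U|=11/8, |X|=77/8
  updated: d(C,UX)=19, d(E,UX)=21/2, d(K,UX)=29, d(M,UX)=21
2. join E+UX (d=21/2, Q=-213/2) ⇒ EUX; edges |E|=7/4, |UX|=35/4
  updated: d(C,EUX)=41/4, d(EUX,K)=97/4, d(EUX,M)=33/4
3. join C+K (d=9, Q=-117/2) ⇒ CK; edges |C|=-1/2, |K|=19/2
  updated: d(CK,EUX)=51/4, d(CK,M)=15/2
4. join CK+EUX (d=51/4, Q=-57/2) ⇒ CEKUX; edges |CK|=6, |EUX|=27/4
  updated: d(CEKUX,M)=3/2
5. join CEKUX+M (d=3/2) ⇒ CEKMUX; edges |CEKUX|=3/4, |M|=3/4
final tree: (((C:-1/2,K:19/2):6,(E:7/4,(U:11/8,X:77/8):35/4):27/4):3/4,M:3/4)
total length: 179/4

(((C:-1/2,K:19/2):6,(E:7/4,(U:11/8,X:77/8):35/4):27/4):3/4,M:3/4)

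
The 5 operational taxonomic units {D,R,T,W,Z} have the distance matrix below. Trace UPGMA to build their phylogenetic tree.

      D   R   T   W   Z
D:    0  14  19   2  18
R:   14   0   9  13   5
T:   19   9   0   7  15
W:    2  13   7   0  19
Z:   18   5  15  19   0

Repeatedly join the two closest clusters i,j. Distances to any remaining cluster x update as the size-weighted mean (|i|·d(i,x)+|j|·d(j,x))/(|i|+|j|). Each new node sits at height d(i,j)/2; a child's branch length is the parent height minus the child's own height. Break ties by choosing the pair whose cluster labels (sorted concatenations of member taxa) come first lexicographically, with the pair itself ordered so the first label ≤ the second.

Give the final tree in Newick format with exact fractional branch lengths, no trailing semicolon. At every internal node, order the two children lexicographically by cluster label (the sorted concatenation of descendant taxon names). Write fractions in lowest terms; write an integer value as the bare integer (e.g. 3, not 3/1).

step 1: merge (D,W) at d=2; branch lengths D→1, W→1; new cluster DW
  updated: d(DW,R)=27/2, d(DW,T)=13, d(DW,Z)=37/2
step 2: merge (R,Z) at d=5; branch lengths R→5/2, Z→5/2; new cluster RZ
  updated: d(DW,RZ)=16, d(RZ,T)=12
step 3: merge (RZ,T) at d=12; branch lengths RZ→7/2, T→6; new cluster RTZ
  updated: d(DW,RTZ)=15
step 4: merge (DW,RTZ) at d=15; branch lengths DW→13/2, RTZ→3/2; new cluster DRTWZ
final tree: ((D:1,W:1):13/2,((R:5/2,Z:5/2):7/2,T:6):3/2)
total length: 49/2

((D:1,W:1):13/2,((R:5/2,Z:5/2):7/2,T:6):3/2)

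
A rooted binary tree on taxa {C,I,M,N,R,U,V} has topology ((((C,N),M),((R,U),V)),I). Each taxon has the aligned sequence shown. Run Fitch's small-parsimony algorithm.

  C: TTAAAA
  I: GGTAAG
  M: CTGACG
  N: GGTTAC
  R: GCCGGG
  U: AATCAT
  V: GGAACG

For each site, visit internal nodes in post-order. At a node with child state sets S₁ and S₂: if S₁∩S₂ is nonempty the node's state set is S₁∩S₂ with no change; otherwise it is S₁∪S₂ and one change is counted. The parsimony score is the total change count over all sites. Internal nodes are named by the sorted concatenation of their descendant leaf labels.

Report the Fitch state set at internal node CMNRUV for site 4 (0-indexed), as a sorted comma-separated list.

A,C

site 0, node CN: C={T} ∪ N={G} → {G,T} (+1)
site 0, node CMN: CN={G,T} ∪ M={C} → {C,G,T} (+1)
site 0, node RU: R={G} ∪ U={A} → {A,G} (+1)
site 0, node RUV: RU={A,G} ∩ V={G} → {G} (+0)
site 0, node CMNRUV: CMN={C,G,T} ∩ RUV={G} → {G} (+0)
site 0, node CIMNRUV: CMNRUV={G} ∩ I={G} → {G} (+0)
site 1, node CN: C={T} ∪ N={G} → {G,T} (+1)
site 1, node CMN: CN={G,T} ∩ M={T} → {T} (+0)
site 1, node RU: R={C} ∪ U={A} → {A,C} (+1)
site 1, node RUV: RU={A,C} ∪ V={G} → {A,C,G} (+1)
site 1, node CMNRUV: CMN={T} ∪ RUV={A,C,G} → {A,C,G,T} (+1)
site 1, node CIMNRUV: CMNRUV={A,C,G,T} ∩ I={G} → {G} (+0)
site 2, node CN: C={A} ∪ N={T} → {A,T} (+1)
site 2, node CMN: CN={A,T} ∪ M={G} → {A,G,T} (+1)
site 2, node RU: R={C} ∪ U={T} → {C,T} (+1)
site 2, node RUV: RU={C,T} ∪ V={A} → {A,C,T} (+1)
site 2, node CMNRUV: CMN={A,G,T} ∩ RUV={A,C,T} → {A,T} (+0)
site 2, node CIMNRUV: CMNRUV={A,T} ∩ I={T} → {T} (+0)
site 3, node CN: C={A} ∪ N={T} → {A,T} (+1)
site 3, node CMN: CN={A,T} ∩ M={A} → {A} (+0)
site 3, node RU: R={G} ∪ U={C} → {C,G} (+1)
site 3, node RUV: RU={C,G} ∪ V={A} → {A,C,G} (+1)
site 3, node CMNRUV: CMN={A} ∩ RUV={A,C,G} → {A} (+0)
site 3, node CIMNRUV: CMNRUV={A} ∩ I={A} → {A} (+0)
site 4, node CN: C={A} ∩ N={A} → {A} (+0)
site 4, node CMN: CN={A} ∪ M={C} → {A,C} (+1)
site 4, node RU: R={G} ∪ U={A} → {A,G} (+1)
site 4, node RUV: RU={A,G} ∪ V={C} → {A,C,G} (+1)
site 4, node CMNRUV: CMN={A,C} ∩ RUV={A,C,G} → {A,C} (+0)
site 4, node CIMNRUV: CMNRUV={A,C} ∩ I={A} → {A} (+0)
site 5, node CN: C={A} ∪ N={C} → {A,C} (+1)
site 5, node CMN: CN={A,C} ∪ M={G} → {A,C,G} (+1)
site 5, node RU: R={G} ∪ U={T} → {G,T} (+1)
site 5, node RUV: RU={G,T} ∩ V={G} → {G} (+0)
site 5, node CMNRUV: CMN={A,C,G} ∩ RUV={G} → {G} (+0)
site 5, node CIMNRUV: CMNRUV={G} ∩ I={G} → {G} (+0)
per-site changes: [3, 4, 4, 3, 3, 3]; total = 20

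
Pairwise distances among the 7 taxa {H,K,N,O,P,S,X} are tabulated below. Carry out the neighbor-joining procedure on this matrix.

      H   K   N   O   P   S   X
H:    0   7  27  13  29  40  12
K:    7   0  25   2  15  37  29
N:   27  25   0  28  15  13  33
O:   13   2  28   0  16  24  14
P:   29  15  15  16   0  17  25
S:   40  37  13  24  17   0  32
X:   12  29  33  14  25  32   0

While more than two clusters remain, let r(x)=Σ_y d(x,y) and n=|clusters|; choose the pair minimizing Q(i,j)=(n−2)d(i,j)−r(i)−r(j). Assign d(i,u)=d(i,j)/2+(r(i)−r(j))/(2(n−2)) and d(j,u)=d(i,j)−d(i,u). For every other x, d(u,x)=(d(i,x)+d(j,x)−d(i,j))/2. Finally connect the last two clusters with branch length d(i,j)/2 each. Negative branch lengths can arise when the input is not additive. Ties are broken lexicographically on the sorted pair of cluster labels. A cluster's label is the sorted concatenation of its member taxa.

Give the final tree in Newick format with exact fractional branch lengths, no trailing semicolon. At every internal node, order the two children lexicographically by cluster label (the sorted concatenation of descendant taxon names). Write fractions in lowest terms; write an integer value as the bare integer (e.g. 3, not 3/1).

step 1: merge (N,S) at d=13, Q=-239; branch lengths N→43/10, S→87/10; new cluster NS
  updated: d(H,NS)=27, d(K,NS)=49/2, d(NS,O)=39/2, d(NS,P)=19/2, d(NS,X)=26
step 2: merge (NS,P) at d=19/2, Q=-163; branch lengths NS→25/4, P→13/4; new cluster NPS
  updated: d(H,NPS)=93/4, d(K,NPS)=15, d(NPS,O)=13, d(NPS,X)=83/4
step 3: merge (H,X) at d=12, Q=-95; branch lengths H→31/12, X→113/12; new cluster HX
  updated: d(HX,K)=12, d(HX,NPS)=16, d(HX,O)=15/2
step 4: merge (HX,NPS) at d=16, Q=-95/2; branch lengths HX→47/8, NPS→81/8; new cluster HNPSX
  updated: d(HNPSX,K)=11/2, d(HNPSX,O)=9/4
step 5: merge (HNPSX,K) at d=11/2, Q=-39/4; branch lengths HNPSX→23/8, K→21/8; new cluster HKNPSX
  updated: d(HKNPSX,O)=-5/8
step 6: merge (HKNPSX,O) at d=-5/8; branch lengths HKNPSX→-5/16, O→-5/16; new cluster HKNOPSX
final tree: ((((H:31/12,X:113/12):47/8,((N:43/10,S:87/10):25/4,P:13/4):81/8):23/8,K:21/8):-5/16,O:-5/16)
total length: 443/8

((((H:31/12,X:113/12):47/8,((N:43/10,S:87/10):25/4,P:13/4):81/8):23/8,K:21/8):-5/16,O:-5/16)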